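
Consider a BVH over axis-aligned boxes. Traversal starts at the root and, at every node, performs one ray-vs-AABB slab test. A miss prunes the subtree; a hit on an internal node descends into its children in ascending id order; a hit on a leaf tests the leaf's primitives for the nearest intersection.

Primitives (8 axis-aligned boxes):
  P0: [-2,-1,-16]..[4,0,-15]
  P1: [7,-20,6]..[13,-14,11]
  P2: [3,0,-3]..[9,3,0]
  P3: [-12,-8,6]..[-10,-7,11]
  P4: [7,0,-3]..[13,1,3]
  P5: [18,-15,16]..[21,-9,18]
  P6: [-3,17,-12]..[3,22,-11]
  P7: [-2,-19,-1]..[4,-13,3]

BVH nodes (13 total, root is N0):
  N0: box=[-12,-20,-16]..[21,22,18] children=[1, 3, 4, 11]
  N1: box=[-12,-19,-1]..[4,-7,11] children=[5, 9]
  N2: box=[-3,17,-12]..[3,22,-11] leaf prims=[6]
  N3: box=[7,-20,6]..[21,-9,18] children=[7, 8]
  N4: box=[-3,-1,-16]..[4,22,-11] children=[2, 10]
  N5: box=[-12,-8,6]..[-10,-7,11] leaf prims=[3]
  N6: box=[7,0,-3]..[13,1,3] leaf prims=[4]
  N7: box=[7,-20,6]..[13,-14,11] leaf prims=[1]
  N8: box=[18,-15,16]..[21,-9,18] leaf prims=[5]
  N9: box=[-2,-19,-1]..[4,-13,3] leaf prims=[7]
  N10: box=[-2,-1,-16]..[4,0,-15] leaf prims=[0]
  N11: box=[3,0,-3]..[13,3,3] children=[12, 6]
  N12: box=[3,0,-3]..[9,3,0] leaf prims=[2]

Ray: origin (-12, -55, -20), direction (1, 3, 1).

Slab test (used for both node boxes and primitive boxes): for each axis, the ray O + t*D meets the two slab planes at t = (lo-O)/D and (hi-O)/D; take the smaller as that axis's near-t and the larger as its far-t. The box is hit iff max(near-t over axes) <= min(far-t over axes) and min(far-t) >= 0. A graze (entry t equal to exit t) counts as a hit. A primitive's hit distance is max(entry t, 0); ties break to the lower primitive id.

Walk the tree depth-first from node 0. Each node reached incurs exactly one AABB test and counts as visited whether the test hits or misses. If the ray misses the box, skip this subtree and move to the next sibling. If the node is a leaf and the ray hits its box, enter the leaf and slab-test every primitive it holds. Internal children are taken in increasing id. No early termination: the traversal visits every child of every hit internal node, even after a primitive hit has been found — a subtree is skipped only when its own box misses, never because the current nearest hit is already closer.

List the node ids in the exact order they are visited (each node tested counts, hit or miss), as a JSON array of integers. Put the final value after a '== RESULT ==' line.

Trace the traversal:
N0 x:[0,33] y:[35/3,77/3] z:[4,38] -> hit [35/3,77/3], descend [1, 3, 4, 11]
  N1 x:[0,16] y:[12,16] z:[19,31] -> miss, prune
  N3 x:[19,33] y:[35/3,46/3] z:[26,38] -> miss, prune
  N4 x:[9,16] y:[18,77/3] z:[4,9] -> miss, prune
  N11 x:[15,25] y:[55/3,58/3] z:[17,23] -> hit [55/3,58/3], descend [6, 12]
    N6 x:[19,25] y:[55/3,56/3] z:[17,23] -> miss, prune
    N12 x:[15,21] y:[55/3,58/3] z:[17,20] -> hit [55/3,58/3] leaf, test {P2@t=55/3}

order=[0, 1, 3, 4, 11, 6, 12]  |boxes|=7  |leaves|=1  hit=P2

== RESULT ==
[0, 1, 3, 4, 11, 6, 12]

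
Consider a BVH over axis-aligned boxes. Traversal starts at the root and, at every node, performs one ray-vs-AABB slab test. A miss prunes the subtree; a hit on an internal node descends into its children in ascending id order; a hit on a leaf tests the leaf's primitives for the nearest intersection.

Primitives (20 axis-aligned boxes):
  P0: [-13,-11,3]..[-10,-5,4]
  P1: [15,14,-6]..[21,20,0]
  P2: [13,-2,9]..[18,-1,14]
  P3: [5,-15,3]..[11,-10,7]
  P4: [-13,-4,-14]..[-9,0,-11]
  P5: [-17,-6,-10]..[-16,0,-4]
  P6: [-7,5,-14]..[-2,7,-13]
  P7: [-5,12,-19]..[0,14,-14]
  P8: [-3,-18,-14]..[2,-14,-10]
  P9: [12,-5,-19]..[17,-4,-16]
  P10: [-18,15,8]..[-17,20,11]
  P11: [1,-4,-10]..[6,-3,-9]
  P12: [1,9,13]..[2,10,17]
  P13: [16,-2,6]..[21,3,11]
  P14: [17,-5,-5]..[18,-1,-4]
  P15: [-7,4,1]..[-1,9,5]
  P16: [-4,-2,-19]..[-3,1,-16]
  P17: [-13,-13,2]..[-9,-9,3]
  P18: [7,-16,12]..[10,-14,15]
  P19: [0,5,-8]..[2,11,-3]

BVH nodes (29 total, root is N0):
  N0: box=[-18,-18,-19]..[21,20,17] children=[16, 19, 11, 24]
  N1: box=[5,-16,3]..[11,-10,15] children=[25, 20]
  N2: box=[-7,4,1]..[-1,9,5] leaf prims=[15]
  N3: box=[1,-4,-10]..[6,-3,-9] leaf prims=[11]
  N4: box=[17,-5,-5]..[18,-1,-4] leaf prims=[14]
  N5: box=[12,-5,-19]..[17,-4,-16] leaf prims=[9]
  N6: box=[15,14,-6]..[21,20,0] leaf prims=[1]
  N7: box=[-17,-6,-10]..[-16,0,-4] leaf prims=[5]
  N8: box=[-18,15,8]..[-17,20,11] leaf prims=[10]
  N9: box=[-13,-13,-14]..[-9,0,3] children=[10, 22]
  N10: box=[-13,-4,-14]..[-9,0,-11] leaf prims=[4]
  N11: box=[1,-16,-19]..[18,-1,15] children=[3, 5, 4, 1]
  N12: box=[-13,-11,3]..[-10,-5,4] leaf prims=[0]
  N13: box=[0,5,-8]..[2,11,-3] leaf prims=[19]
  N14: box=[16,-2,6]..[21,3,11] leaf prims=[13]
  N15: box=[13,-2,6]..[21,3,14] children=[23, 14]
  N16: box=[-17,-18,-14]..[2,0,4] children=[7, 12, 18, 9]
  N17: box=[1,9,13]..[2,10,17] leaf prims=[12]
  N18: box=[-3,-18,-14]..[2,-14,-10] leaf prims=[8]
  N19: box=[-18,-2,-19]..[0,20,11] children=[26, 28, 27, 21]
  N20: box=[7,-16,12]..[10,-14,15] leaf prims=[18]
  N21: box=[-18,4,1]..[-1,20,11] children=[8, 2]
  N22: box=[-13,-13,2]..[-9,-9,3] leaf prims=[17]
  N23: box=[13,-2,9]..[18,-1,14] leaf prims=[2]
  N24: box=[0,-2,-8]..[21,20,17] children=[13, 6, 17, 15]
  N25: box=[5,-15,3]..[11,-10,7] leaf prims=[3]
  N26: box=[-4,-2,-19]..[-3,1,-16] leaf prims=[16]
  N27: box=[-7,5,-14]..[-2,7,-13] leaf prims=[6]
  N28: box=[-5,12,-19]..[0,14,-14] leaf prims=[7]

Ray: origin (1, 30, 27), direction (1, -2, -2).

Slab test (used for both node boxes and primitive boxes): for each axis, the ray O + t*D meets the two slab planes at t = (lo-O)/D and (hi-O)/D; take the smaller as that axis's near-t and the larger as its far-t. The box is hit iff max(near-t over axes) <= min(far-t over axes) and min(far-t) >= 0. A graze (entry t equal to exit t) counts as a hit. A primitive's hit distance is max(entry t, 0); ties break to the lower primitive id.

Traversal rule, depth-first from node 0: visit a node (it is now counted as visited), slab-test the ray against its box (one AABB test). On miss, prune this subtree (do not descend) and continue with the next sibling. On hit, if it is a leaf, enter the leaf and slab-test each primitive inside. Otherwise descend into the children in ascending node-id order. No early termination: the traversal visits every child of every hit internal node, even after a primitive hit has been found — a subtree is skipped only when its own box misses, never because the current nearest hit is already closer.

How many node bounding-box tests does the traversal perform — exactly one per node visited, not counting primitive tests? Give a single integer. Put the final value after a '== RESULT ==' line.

Walk:
N0 x:[-19,20] y:[5,24] z:[5,23] -> hit [5,20], descend [11, 16, 19, 24]
  N11 x:[0,17] y:[31/2,23] z:[6,23] -> hit [31/2,17], descend [1, 3, 4, 5]
    N1 x:[4,10] y:[20,23] z:[6,12] -> miss, prune
    N3 x:[0,5] y:[33/2,17] z:[18,37/2] -> miss, prune
    N4 x:[16,17] y:[31/2,35/2] z:[31/2,16] -> hit [16,16] leaf, test {P14@t=16}
    N5 x:[11,16] y:[17,35/2] z:[43/2,23] -> miss, prune
  N16 x:[-18,1] y:[15,24] z:[23/2,41/2] -> miss, prune
  N19 x:[-19,-1] y:[5,16] z:[8,23] -> miss, prune
  N24 x:[-1,20] y:[5,16] z:[5,35/2] -> hit [5,16], descend [6, 13, 15, 17]
    N6 x:[14,20] y:[5,8] z:[27/2,33/2] -> miss, prune
    N13 x:[-1,1] y:[19/2,25/2] z:[15,35/2] -> miss, prune
    N15 x:[12,20] y:[27/2,16] z:[13/2,21/2] -> miss, prune
    N17 x:[0,1] y:[10,21/2] z:[5,7] -> miss, prune

13 AABB tests over nodes [0, 11, 1, 3, 4, 5, 16, 19, 24, 6, 13, 15, 17]; 1 leaf entered; closest P14.

== RESULT ==
13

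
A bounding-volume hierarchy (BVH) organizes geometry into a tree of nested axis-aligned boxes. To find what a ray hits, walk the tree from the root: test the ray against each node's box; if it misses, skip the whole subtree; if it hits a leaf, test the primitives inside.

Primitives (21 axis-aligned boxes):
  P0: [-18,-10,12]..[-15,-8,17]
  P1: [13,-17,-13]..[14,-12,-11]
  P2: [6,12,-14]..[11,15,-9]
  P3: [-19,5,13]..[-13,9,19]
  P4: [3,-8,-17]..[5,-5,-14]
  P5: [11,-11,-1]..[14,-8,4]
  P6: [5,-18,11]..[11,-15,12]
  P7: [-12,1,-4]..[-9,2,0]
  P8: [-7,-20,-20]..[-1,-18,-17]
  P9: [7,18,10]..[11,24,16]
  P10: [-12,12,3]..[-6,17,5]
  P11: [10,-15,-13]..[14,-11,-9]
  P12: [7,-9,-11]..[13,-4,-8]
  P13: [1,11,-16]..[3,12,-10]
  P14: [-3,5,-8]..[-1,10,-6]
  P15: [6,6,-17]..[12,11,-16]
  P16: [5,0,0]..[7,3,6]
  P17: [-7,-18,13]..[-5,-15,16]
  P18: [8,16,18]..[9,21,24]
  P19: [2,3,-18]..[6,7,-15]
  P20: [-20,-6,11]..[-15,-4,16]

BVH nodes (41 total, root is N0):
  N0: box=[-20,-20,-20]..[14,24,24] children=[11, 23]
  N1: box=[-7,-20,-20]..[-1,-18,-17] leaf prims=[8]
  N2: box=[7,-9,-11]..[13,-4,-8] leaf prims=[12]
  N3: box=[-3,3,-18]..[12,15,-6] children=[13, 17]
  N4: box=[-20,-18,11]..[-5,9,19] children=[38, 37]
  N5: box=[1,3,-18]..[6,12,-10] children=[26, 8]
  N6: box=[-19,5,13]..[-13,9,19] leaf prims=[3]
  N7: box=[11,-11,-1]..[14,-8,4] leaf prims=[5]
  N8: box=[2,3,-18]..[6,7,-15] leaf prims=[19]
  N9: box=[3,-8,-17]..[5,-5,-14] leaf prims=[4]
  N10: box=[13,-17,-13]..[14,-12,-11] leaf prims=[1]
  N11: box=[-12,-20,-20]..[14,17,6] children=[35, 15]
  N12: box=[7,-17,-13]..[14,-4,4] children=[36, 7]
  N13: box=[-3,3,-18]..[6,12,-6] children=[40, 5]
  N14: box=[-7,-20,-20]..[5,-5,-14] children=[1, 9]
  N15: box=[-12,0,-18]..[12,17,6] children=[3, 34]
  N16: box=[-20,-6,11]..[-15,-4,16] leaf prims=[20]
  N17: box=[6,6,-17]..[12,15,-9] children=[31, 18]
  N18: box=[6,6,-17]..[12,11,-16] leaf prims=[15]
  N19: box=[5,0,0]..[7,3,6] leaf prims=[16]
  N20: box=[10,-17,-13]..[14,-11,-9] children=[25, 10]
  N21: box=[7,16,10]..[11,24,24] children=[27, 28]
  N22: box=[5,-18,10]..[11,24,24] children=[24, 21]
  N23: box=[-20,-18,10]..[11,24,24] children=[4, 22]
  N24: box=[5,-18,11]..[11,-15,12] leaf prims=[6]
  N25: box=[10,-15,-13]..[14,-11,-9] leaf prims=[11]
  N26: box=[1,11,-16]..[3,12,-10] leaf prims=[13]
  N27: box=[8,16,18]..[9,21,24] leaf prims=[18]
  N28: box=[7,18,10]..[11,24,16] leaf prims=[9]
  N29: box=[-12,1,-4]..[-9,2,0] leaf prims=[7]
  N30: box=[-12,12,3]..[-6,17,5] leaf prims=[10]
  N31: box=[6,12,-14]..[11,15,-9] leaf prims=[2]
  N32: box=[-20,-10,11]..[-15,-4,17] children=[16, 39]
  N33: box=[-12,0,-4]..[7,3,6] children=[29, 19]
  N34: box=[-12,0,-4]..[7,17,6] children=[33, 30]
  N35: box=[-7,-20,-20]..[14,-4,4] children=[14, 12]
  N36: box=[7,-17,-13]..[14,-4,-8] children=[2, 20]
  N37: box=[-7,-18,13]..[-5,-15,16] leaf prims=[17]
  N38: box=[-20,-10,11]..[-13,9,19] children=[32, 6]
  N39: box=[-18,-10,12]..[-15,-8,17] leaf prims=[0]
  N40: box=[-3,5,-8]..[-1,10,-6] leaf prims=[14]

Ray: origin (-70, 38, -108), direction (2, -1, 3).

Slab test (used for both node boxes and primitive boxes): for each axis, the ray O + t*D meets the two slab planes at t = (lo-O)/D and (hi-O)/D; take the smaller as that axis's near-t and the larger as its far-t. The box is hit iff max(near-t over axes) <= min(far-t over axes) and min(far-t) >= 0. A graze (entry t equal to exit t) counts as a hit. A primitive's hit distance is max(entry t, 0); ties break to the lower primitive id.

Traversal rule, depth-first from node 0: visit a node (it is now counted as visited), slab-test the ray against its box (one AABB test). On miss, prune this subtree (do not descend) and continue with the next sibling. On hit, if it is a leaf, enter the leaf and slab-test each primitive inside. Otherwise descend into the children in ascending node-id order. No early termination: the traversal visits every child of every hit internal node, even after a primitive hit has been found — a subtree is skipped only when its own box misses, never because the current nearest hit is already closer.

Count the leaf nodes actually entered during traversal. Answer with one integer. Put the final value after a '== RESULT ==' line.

Traverse from the root:
N0 x:[25,42] y:[14,58] z:[88/3,44] -> hit [88/3,42], descend [11, 23]
  N11 x:[29,42] y:[21,58] z:[88/3,38] -> hit [88/3,38], descend [15, 35]
    N15 x:[29,41] y:[21,38] z:[30,38] -> hit [30,38], descend [3, 34]
      N3 x:[67/2,41] y:[23,35] z:[30,34] -> hit [67/2,34], descend [13, 17]
        N13 x:[67/2,38] y:[26,35] z:[30,34] -> hit [67/2,34], descend [5, 40]
          N5 x:[71/2,38] y:[26,35] z:[30,98/3] -> miss, prune
          N40 x:[67/2,69/2] y:[28,33] z:[100/3,34] -> miss, prune
        N17 x:[38,41] y:[23,32] z:[91/3,33] -> miss, prune
      N34 x:[29,77/2] y:[21,38] z:[104/3,38] -> hit [104/3,38], descend [30, 33]
        N30 x:[29,32] y:[21,26] z:[37,113/3] -> miss, prune
        N33 x:[29,77/2] y:[35,38] z:[104/3,38] -> hit [35,38], descend [19, 29]
          N19 x:[75/2,77/2] y:[35,38] z:[36,38] -> hit [75/2,38] leaf, test {P16@t=75/2}
          N29 x:[29,61/2] y:[36,37] z:[104/3,36] -> miss, prune
    N35 x:[63/2,42] y:[42,58] z:[88/3,112/3] -> miss, prune
  N23 x:[25,81/2] y:[14,56] z:[118/3,44] -> hit [118/3,81/2], descend [4, 22]
    N4 x:[25,65/2] y:[29,56] z:[119/3,127/3] -> miss, prune
    N22 x:[75/2,81/2] y:[14,56] z:[118/3,44] -> hit [118/3,81/2], descend [21, 24]
      N21 x:[77/2,81/2] y:[14,22] z:[118/3,44] -> miss, prune
      N24 x:[75/2,81/2] y:[53,56] z:[119/3,40] -> miss, prune

order=[0, 11, 15, 3, 13, 5, 40, 17, 34, 30, 33, 19, 29, 35, 23, 4, 22, 21, 24]  |boxes|=19  |leaves|=1  hit=P16

== RESULT ==
1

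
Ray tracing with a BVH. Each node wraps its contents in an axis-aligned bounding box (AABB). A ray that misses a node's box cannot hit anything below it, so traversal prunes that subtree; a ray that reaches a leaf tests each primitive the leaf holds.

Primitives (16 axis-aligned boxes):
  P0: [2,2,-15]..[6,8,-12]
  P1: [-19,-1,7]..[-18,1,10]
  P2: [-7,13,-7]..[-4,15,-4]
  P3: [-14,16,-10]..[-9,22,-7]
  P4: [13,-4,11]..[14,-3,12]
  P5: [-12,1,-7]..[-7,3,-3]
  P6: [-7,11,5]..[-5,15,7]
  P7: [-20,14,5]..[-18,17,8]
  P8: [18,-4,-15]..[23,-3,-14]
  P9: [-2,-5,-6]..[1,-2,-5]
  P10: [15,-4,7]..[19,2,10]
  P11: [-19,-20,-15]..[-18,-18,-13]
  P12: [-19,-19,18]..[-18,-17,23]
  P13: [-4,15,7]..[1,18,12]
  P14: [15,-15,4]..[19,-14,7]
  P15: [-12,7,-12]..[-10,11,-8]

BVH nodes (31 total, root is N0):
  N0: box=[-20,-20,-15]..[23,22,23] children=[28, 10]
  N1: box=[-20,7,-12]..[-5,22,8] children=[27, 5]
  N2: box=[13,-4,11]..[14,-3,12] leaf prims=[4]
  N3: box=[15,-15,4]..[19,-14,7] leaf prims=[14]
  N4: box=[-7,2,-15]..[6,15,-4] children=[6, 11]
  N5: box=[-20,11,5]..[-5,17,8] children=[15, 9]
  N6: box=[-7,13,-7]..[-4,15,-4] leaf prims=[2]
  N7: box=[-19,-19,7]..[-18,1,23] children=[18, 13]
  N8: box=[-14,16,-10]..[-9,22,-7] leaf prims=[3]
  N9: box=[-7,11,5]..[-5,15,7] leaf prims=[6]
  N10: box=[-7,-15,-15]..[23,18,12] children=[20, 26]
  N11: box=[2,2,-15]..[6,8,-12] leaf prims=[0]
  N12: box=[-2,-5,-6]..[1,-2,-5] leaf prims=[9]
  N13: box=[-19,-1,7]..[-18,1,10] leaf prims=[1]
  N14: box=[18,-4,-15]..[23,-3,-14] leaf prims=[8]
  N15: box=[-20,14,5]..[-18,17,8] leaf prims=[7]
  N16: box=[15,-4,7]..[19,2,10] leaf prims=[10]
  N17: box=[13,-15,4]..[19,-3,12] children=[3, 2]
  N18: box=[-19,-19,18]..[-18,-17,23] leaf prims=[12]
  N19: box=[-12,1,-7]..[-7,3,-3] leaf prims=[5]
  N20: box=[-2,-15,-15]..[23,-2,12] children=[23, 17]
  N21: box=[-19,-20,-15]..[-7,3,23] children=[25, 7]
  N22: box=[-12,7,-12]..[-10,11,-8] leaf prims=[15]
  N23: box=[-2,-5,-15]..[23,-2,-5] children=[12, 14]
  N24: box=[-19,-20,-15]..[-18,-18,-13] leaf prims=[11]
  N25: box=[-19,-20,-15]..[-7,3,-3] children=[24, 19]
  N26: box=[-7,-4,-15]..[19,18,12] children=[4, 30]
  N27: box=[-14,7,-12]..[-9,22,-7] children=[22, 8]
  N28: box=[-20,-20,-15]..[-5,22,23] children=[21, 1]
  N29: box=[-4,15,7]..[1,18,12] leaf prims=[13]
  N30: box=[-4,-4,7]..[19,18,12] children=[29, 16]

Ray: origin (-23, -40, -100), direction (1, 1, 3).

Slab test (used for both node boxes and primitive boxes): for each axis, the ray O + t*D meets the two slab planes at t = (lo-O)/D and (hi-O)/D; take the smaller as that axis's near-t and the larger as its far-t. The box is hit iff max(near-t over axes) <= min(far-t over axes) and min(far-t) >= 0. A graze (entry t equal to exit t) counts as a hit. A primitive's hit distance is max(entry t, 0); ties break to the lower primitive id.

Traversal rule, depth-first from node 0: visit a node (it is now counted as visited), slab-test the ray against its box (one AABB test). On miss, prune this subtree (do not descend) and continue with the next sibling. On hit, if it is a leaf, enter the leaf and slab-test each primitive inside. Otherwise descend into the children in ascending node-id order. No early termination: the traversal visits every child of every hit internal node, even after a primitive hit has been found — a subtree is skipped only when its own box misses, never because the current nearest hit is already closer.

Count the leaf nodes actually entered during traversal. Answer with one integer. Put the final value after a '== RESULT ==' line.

Traverse from the root:
N0 x:[3,46] y:[20,62] z:[85/3,41] -> hit [85/3,41], descend [10, 28]
  N10 x:[16,46] y:[25,58] z:[85/3,112/3] -> hit [85/3,112/3], descend [20, 26]
    N20 x:[21,46] y:[25,38] z:[85/3,112/3] -> hit [85/3,112/3], descend [17, 23]
      N17 x:[36,42] y:[25,37] z:[104/3,112/3] -> hit [36,37], descend [2, 3]
        N2 x:[36,37] y:[36,37] z:[37,112/3] -> hit [37,37] leaf, test {P4@t=37}
        N3 x:[38,42] y:[25,26] z:[104/3,107/3] -> miss, prune
      N23 x:[21,46] y:[35,38] z:[85/3,95/3] -> miss, prune
    N26 x:[16,42] y:[36,58] z:[85/3,112/3] -> hit [36,112/3], descend [4, 30]
      N4 x:[16,29] y:[42,55] z:[85/3,32] -> miss, prune
      N30 x:[19,42] y:[36,58] z:[107/3,112/3] -> hit [36,112/3], descend [16, 29]
        N16 x:[38,42] y:[36,42] z:[107/3,110/3] -> miss, prune
        N29 x:[19,24] y:[55,58] z:[107/3,112/3] -> miss, prune
  N28 x:[3,18] y:[20,62] z:[85/3,41] -> miss, prune

Summary -> nodes [0, 10, 20, 17, 2, 3, 23, 26, 4, 30, 16, 29, 28]; box-tests=13; leaf-entries=1; first=P4

== RESULT ==
1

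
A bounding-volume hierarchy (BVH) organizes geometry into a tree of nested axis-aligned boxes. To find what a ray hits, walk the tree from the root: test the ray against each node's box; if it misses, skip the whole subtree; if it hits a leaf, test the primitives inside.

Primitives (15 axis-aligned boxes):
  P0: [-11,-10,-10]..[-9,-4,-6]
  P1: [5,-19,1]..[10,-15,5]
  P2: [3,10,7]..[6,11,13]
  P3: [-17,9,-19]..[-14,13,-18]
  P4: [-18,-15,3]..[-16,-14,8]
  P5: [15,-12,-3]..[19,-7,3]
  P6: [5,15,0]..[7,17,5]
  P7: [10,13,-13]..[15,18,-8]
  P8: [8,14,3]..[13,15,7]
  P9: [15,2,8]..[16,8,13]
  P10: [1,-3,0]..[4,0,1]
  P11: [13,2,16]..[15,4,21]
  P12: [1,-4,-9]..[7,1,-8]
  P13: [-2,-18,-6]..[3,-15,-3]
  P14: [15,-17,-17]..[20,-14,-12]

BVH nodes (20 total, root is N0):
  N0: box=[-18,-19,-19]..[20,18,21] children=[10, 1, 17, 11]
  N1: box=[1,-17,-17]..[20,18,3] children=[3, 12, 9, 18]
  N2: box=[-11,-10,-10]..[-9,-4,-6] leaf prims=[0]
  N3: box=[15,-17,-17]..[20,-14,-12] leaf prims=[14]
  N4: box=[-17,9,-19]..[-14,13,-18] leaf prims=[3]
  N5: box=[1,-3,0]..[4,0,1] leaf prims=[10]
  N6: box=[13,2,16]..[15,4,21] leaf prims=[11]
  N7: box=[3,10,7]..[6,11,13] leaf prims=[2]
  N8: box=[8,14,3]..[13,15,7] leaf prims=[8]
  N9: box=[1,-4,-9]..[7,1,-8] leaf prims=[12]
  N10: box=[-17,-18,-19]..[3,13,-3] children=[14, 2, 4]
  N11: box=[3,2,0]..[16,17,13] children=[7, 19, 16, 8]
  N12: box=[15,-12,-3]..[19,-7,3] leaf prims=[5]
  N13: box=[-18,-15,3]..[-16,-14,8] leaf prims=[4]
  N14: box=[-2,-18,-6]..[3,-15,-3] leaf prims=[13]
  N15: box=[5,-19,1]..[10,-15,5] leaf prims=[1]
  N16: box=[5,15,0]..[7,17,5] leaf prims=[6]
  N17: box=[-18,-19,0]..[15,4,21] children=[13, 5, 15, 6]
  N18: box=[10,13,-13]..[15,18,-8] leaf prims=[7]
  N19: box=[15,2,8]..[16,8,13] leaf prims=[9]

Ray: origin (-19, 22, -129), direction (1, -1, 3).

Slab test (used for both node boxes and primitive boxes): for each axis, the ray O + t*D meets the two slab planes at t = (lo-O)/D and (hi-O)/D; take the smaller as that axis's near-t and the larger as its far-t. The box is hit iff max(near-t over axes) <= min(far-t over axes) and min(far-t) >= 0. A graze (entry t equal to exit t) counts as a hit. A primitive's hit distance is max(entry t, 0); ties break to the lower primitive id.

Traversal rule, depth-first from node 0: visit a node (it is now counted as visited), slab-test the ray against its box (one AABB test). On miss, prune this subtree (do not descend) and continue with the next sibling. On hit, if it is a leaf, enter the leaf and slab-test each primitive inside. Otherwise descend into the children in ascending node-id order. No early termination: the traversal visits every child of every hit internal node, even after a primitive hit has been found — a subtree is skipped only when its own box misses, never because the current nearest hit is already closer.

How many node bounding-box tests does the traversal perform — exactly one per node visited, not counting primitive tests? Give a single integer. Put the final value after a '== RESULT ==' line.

Trace the traversal:
N0 x:[1,39] y:[4,41] z:[110/3,50] -> hit [110/3,39], descend [1, 10, 11, 17]
  N1 x:[20,39] y:[4,39] z:[112/3,44] -> hit [112/3,39], descend [3, 9, 12, 18]
    N3 x:[34,39] y:[36,39] z:[112/3,39] -> hit [112/3,39] leaf, test {P14@t=112/3}
    N9 x:[20,26] y:[21,26] z:[40,121/3] -> miss, prune
    N12 x:[34,38] y:[29,34] z:[42,44] -> miss, prune
    N18 x:[29,34] y:[4,9] z:[116/3,121/3] -> miss, prune
  N10 x:[2,22] y:[9,40] z:[110/3,42] -> miss, prune
  N11 x:[22,35] y:[5,20] z:[43,142/3] -> miss, prune
  N17 x:[1,34] y:[18,41] z:[43,50] -> miss, prune

Summary -> nodes [0, 1, 3, 9, 12, 18, 10, 11, 17]; box-tests=9; leaf-entries=1; first=P14

== RESULT ==
9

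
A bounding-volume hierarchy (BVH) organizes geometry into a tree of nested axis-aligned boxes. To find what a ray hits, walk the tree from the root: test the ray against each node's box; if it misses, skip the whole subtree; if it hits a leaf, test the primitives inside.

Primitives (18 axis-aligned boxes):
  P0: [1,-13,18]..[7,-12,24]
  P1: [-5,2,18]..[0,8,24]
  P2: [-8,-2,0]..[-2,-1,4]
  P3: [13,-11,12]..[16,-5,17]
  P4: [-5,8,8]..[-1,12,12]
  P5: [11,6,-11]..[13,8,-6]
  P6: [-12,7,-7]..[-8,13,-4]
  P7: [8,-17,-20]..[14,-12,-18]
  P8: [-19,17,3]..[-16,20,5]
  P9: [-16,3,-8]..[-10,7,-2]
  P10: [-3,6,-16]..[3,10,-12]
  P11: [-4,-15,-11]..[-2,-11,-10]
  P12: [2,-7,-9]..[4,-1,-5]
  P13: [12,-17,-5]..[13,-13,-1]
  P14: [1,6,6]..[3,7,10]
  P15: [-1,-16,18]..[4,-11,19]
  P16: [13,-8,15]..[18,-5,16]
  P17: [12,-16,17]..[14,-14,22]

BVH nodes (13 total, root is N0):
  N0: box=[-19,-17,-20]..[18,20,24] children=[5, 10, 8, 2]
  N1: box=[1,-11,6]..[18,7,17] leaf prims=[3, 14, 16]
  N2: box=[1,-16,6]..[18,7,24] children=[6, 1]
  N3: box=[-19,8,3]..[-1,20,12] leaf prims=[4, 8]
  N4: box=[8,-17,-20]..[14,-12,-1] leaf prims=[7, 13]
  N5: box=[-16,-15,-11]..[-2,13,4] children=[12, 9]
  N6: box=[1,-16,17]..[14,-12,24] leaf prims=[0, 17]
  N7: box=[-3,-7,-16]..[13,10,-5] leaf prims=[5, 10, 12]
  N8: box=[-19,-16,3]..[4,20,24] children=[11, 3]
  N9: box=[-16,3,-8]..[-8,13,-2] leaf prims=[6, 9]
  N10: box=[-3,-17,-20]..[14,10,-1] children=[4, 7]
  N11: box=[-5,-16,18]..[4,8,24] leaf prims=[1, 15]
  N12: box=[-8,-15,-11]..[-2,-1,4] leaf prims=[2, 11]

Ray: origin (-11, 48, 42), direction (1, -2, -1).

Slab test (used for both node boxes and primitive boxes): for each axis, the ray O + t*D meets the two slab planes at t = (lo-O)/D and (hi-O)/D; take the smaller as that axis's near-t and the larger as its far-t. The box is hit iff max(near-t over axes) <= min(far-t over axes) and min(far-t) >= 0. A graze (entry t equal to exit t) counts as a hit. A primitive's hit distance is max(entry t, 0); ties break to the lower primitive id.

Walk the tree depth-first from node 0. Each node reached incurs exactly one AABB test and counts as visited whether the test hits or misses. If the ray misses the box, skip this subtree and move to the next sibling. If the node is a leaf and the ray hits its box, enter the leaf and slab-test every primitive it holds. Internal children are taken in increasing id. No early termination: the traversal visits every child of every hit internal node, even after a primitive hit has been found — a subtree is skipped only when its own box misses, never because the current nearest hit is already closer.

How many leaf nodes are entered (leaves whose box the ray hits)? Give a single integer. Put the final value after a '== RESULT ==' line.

Walk:
N0 x:[-8,29] y:[14,65/2] z:[18,62] -> hit [18,29], descend [2, 5, 8, 10]
  N2 x:[12,29] y:[41/2,32] z:[18,36] -> hit [41/2,29], descend [1, 6]
    N1 x:[12,29] y:[41/2,59/2] z:[25,36] -> hit [25,29] leaf, test {P3@t=53/2, P14(miss), P16@t=53/2}
    N6 x:[12,25] y:[30,32] z:[18,25] -> miss, prune
  N5 x:[-5,9] y:[35/2,63/2] z:[38,53] -> miss, prune
  N8 x:[-8,15] y:[14,32] z:[18,39] -> miss, prune
  N10 x:[8,25] y:[19,65/2] z:[43,62] -> miss, prune

Summary -> nodes [0, 2, 1, 6, 5, 8, 10]; box-tests=7; leaf-entries=1; first=P3

== RESULT ==
1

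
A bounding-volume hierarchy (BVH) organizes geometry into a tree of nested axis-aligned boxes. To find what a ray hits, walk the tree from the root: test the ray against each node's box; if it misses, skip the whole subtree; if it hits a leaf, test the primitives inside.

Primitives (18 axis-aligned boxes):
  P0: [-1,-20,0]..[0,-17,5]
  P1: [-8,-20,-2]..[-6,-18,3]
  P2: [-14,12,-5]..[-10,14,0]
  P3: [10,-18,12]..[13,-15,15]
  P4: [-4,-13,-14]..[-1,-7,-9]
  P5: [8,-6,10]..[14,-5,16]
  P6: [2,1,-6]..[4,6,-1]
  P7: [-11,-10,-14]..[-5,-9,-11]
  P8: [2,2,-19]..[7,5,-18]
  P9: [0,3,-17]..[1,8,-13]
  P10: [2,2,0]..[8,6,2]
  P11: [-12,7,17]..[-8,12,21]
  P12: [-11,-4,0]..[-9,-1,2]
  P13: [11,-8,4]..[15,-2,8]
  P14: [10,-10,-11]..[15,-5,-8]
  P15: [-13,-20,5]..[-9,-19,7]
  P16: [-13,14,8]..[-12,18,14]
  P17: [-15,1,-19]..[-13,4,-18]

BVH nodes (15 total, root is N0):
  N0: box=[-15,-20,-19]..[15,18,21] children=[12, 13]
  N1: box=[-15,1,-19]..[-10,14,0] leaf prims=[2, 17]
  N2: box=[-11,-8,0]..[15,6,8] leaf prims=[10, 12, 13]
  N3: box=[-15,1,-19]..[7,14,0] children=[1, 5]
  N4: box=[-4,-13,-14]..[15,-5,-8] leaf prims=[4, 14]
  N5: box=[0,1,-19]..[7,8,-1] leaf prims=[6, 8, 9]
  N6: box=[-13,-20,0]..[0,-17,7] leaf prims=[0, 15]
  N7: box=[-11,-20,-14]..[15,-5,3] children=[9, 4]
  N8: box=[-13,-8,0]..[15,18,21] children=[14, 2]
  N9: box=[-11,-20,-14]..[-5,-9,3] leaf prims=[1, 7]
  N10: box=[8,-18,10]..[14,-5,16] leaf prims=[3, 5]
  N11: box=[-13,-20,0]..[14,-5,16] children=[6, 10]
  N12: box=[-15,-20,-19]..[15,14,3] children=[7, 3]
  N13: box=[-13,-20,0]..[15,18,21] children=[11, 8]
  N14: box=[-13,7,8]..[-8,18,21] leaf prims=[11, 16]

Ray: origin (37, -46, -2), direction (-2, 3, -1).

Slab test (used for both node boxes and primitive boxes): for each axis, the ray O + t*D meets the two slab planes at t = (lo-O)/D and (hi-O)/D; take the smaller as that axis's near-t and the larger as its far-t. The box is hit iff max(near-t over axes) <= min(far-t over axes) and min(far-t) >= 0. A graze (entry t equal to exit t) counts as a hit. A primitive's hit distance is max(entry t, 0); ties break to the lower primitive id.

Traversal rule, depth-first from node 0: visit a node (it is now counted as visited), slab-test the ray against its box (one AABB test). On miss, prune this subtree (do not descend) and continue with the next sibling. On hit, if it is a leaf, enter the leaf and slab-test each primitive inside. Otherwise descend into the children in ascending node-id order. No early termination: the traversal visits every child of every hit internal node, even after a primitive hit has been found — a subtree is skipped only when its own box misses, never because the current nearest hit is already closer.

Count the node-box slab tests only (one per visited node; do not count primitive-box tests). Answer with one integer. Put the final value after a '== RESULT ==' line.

Trace the traversal:
N0 x:[11,26] y:[26/3,64/3] z:[-23,17] -> hit [11,17], descend [12, 13]
  N12 x:[11,26] y:[26/3,20] z:[-5,17] -> hit [11,17], descend [3, 7]
    N3 x:[15,26] y:[47/3,20] z:[-2,17] -> hit [47/3,17], descend [1, 5]
      N1 x:[47/2,26] y:[47/3,20] z:[-2,17] -> miss, prune
      N5 x:[15,37/2] y:[47/3,18] z:[-1,17] -> hit [47/3,17] leaf, test {P6(miss), P8@t=16, P9(miss)}
    N7 x:[11,24] y:[26/3,41/3] z:[-5,12] -> hit [11,12], descend [4, 9]
      N4 x:[11,41/2] y:[11,41/3] z:[6,12] -> hit [11,12] leaf, test {P4(miss), P14(miss)}
      N9 x:[21,24] y:[26/3,37/3] z:[-5,12] -> miss, prune
  N13 x:[11,25] y:[26/3,64/3] z:[-23,-2] -> miss, prune

order=[0, 12, 3, 1, 5, 7, 4, 9, 13]  |boxes|=9  |leaves|=2  hit=P8

== RESULT ==
9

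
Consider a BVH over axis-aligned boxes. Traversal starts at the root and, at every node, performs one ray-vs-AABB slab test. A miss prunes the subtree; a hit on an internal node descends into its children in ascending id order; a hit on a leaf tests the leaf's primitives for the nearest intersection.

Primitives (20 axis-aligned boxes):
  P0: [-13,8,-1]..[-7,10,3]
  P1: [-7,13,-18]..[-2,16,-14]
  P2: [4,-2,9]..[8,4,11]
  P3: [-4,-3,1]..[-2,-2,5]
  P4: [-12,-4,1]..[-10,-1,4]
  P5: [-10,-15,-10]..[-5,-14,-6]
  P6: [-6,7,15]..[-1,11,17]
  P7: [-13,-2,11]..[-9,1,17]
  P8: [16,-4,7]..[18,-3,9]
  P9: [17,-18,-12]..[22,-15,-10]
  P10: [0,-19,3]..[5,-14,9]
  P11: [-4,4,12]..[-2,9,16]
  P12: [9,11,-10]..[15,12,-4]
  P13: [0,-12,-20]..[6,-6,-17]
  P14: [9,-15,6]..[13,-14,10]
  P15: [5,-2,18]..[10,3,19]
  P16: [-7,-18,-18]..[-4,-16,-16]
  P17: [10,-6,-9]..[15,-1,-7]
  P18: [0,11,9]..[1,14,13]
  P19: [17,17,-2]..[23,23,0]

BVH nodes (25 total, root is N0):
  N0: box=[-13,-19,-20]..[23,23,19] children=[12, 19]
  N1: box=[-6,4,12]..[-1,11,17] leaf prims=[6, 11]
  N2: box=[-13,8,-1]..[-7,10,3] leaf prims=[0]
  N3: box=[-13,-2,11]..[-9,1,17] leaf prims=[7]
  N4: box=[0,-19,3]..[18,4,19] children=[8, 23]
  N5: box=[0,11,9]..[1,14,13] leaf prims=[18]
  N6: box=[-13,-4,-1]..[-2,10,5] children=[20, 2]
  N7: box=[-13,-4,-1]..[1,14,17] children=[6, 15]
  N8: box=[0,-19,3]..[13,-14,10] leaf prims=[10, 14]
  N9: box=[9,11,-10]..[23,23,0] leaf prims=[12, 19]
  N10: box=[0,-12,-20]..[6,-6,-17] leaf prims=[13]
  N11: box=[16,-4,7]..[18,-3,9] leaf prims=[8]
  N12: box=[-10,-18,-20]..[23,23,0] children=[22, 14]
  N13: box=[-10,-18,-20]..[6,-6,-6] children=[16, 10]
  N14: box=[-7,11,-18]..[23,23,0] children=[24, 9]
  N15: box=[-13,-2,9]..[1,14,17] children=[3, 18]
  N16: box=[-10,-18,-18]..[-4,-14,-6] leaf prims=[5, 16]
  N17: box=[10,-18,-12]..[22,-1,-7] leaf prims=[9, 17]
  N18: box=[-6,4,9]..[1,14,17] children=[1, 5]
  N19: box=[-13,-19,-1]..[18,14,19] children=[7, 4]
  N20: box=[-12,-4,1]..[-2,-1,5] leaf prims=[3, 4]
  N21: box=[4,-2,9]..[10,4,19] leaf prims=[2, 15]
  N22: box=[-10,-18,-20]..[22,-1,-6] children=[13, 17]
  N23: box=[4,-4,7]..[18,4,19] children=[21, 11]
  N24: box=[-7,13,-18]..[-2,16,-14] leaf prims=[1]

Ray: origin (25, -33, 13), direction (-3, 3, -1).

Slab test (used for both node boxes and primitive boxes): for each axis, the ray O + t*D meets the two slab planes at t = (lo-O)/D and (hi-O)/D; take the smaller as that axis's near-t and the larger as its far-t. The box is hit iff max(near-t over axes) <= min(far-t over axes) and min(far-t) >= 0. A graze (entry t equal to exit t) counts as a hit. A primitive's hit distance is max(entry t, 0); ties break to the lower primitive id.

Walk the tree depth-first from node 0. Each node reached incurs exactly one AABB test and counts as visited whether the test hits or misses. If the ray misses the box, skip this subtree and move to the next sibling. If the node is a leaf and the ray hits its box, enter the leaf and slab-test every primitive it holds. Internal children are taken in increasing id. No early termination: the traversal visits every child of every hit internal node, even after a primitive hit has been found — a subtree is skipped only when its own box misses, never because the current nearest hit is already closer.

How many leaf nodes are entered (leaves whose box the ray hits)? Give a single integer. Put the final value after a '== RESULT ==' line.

Walk:
N0 x:[2/3,38/3] y:[14/3,56/3] z:[-6,33] -> hit [14/3,38/3], descend [12, 19]
  N12 x:[2/3,35/3] y:[5,56/3] z:[13,33] -> miss, prune
  N19 x:[7/3,38/3] y:[14/3,47/3] z:[-6,14] -> hit [14/3,38/3], descend [4, 7]
    N4 x:[7/3,25/3] y:[14/3,37/3] z:[-6,10] -> hit [14/3,25/3], descend [8, 23]
      N8 x:[4,25/3] y:[14/3,19/3] z:[3,10] -> hit [14/3,19/3] leaf, test {P10(miss), P14(miss)}
      N23 x:[7/3,7] y:[29/3,37/3] z:[-6,6] -> miss, prune
    N7 x:[8,38/3] y:[29/3,47/3] z:[-4,14] -> hit [29/3,38/3], descend [6, 15]
      N6 x:[9,38/3] y:[29/3,43/3] z:[8,14] -> hit [29/3,38/3], descend [2, 20]
        N2 x:[32/3,38/3] y:[41/3,43/3] z:[10,14] -> miss, prune
        N20 x:[9,37/3] y:[29/3,32/3] z:[8,12] -> hit [29/3,32/3] leaf, test {P3(miss), P4(miss)}
      N15 x:[8,38/3] y:[31/3,47/3] z:[-4,4] -> miss, prune

11 AABB tests over nodes [0, 12, 19, 4, 8, 23, 7, 6, 2, 20, 15]; 2 leaves entered; closest miss.

== RESULT ==
2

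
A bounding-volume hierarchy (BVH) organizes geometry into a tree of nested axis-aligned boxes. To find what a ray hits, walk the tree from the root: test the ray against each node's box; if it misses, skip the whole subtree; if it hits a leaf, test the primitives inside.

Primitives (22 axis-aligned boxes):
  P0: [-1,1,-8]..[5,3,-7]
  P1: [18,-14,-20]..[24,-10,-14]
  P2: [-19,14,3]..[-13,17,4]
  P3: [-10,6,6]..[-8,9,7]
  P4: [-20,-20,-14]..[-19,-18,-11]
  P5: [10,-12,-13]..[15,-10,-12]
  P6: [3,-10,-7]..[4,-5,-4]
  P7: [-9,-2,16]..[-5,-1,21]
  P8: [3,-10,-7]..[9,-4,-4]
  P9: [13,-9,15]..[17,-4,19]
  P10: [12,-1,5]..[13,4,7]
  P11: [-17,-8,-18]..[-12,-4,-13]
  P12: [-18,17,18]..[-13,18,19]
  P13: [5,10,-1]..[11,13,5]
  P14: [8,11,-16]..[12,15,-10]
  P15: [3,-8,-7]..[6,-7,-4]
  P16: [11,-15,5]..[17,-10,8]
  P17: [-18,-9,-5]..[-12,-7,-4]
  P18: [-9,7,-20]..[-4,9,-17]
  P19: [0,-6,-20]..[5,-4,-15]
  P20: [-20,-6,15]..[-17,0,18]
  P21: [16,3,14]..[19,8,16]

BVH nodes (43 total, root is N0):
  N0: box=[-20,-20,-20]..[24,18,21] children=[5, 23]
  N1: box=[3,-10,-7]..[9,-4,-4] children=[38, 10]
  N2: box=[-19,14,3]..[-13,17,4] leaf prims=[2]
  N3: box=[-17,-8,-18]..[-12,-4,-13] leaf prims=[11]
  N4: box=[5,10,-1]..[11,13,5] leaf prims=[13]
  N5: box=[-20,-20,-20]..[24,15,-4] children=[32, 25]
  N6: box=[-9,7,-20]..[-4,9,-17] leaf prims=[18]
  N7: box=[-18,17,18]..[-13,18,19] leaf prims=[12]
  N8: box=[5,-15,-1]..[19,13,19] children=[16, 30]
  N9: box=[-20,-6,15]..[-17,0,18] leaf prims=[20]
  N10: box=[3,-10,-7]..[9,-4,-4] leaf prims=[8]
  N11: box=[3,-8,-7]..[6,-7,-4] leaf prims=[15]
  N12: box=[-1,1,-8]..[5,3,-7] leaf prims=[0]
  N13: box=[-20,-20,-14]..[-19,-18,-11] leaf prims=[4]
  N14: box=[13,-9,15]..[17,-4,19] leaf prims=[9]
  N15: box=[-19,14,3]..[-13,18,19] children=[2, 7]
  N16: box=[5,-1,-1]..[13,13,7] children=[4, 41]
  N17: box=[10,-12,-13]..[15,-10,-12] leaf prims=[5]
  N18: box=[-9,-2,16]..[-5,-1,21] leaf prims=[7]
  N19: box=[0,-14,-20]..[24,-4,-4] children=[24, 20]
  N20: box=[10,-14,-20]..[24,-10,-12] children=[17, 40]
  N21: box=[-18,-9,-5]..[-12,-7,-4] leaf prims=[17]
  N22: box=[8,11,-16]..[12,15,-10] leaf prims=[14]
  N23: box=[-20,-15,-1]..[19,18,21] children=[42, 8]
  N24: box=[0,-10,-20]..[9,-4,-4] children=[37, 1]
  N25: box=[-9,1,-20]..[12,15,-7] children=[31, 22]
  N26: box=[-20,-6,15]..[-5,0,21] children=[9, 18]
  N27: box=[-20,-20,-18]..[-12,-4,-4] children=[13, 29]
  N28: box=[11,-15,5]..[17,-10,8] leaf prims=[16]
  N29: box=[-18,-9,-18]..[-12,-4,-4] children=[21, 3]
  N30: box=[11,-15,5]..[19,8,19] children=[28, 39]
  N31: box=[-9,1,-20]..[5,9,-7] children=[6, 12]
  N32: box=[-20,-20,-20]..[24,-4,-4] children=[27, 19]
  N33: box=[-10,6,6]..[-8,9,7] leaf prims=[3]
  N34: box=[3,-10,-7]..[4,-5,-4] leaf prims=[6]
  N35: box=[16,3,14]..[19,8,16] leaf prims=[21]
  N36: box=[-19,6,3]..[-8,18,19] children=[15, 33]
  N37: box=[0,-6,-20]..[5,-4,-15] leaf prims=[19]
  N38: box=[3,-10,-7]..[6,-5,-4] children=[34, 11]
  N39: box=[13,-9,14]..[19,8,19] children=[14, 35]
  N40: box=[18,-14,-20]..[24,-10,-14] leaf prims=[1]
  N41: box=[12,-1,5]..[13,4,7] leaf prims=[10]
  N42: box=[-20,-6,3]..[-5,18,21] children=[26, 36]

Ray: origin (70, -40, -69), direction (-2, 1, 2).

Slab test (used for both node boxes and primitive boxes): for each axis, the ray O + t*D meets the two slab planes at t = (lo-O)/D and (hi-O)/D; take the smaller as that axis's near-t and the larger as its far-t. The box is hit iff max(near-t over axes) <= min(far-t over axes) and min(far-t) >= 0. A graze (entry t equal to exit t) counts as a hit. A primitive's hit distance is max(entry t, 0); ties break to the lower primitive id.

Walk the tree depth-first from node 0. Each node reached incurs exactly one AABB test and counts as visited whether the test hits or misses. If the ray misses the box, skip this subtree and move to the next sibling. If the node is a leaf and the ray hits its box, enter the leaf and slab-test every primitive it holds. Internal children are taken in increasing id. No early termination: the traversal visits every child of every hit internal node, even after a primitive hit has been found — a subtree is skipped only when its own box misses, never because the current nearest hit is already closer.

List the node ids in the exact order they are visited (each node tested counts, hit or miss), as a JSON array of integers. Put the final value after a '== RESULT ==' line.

Trace the traversal:
N0 x:[23,45] y:[20,58] z:[49/2,45] -> hit [49/2,45], descend [5, 23]
  N5 x:[23,45] y:[20,55] z:[49/2,65/2] -> hit [49/2,65/2], descend [25, 32]
    N25 x:[29,79/2] y:[41,55] z:[49/2,31] -> miss, prune
    N32 x:[23,45] y:[20,36] z:[49/2,65/2] -> hit [49/2,65/2], descend [19, 27]
      N19 x:[23,35] y:[26,36] z:[49/2,65/2] -> hit [26,65/2], descend [20, 24]
        N20 x:[23,30] y:[26,30] z:[49/2,57/2] -> hit [26,57/2], descend [17, 40]
          N17 x:[55/2,30] y:[28,30] z:[28,57/2] -> hit [28,57/2] leaf, test {P5@t=28}
          N40 x:[23,26] y:[26,30] z:[49/2,55/2] -> hit [26,26] leaf, test {P1@t=26}
        N24 x:[61/2,35] y:[30,36] z:[49/2,65/2] -> hit [61/2,65/2], descend [1, 37]
          N1 x:[61/2,67/2] y:[30,36] z:[31,65/2] -> hit [31,65/2], descend [10, 38]
            N10 x:[61/2,67/2] y:[30,36] z:[31,65/2] -> hit [31,65/2] leaf, test {P8@t=31}
            N38 x:[32,67/2] y:[30,35] z:[31,65/2] -> hit [32,65/2], descend [11, 34]
              N11 x:[32,67/2] y:[32,33] z:[31,65/2] -> hit [32,65/2] leaf, test {P15@t=32}
              N34 x:[33,67/2] y:[30,35] z:[31,65/2] -> miss, prune
          N37 x:[65/2,35] y:[34,36] z:[49/2,27] -> miss, prune
      N27 x:[41,45] y:[20,36] z:[51/2,65/2] -> miss, prune
  N23 x:[51/2,45] y:[25,58] z:[34,45] -> hit [34,45], descend [8, 42]
    N8 x:[51/2,65/2] y:[25,53] z:[34,44] -> miss, prune
    N42 x:[75/2,45] y:[34,58] z:[36,45] -> hit [75/2,45], descend [26, 36]
      N26 x:[75/2,45] y:[34,40] z:[42,45] -> miss, prune
      N36 x:[39,89/2] y:[46,58] z:[36,44] -> miss, prune

21 AABB tests over nodes [0, 5, 25, 32, 19, 20, 17, 40, 24, 1, 10, 38, 11, 34, 37, 27, 23, 8, 42, 26, 36]; 4 leaves entered; closest P1.

== RESULT ==
[0, 5, 25, 32, 19, 20, 17, 40, 24, 1, 10, 38, 11, 34, 37, 27, 23, 8, 42, 26, 36]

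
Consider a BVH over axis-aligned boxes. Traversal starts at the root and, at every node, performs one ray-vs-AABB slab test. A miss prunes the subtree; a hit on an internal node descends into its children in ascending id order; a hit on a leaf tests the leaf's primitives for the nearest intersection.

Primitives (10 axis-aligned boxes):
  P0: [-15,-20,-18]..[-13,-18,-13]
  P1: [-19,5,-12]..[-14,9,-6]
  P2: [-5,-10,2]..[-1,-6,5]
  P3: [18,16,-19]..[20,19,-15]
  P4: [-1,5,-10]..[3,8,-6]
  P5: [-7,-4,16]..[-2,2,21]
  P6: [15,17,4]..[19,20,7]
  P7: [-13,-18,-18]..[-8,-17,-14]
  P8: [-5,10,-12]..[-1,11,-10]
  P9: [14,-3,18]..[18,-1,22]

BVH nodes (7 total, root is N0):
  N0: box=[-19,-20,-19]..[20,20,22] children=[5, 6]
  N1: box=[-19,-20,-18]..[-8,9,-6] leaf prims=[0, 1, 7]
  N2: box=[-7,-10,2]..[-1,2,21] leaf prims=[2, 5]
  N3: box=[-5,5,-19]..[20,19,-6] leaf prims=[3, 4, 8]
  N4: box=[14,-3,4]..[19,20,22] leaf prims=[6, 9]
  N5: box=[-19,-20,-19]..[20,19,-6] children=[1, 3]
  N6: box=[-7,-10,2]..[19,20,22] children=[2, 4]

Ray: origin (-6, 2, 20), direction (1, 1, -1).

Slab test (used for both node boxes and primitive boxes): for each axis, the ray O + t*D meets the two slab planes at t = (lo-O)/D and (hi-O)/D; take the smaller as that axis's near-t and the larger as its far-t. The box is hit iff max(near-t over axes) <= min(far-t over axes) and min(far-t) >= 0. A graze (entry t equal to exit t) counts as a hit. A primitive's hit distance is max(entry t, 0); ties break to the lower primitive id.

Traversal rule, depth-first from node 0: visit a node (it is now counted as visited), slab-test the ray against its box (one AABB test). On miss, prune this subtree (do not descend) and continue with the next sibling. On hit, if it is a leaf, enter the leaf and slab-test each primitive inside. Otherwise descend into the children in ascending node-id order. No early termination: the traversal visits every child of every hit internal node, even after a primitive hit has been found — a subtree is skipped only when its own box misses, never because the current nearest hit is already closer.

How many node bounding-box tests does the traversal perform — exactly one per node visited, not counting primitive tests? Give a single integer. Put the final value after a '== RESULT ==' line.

Walk:
N0 x:[-13,26] y:[-22,18] z:[-2,39] -> hit [-2,18], descend [5, 6]
  N5 x:[-13,26] y:[-22,17] z:[26,39] -> miss, prune
  N6 x:[-1,25] y:[-12,18] z:[-2,18] -> hit [-1,18], descend [2, 4]
    N2 x:[-1,5] y:[-12,0] z:[-1,18] -> hit [-1,0] leaf, test {P2(miss), P5@t=0}
    N4 x:[20,25] y:[-5,18] z:[-2,16] -> miss, prune

order=[0, 5, 6, 2, 4]  |boxes|=5  |leaves|=1  hit=P5

== RESULT ==
5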